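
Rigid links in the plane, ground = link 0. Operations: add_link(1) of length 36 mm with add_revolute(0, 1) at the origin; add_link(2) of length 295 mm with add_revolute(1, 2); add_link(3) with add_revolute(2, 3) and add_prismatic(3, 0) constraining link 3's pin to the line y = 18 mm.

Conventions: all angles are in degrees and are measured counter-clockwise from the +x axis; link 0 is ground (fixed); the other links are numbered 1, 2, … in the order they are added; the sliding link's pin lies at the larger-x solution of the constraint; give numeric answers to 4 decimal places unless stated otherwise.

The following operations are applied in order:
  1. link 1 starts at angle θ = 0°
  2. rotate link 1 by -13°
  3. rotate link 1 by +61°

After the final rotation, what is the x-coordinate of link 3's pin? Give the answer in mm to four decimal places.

geometry: r = 36 mm, L = 295 mm, e = 18 mm; θ starts at 0°
rotate link 1 by -13°: θ ← 0° -13° = -13°
rotate link 1 by +61°: θ ← -13° +61° = 48°
crank pin P = (r cos θ, r sin θ) = (24.088702, 26.753214)
h = r sin θ − e = 26.753214 − 18 = 8.753214
x = r cos θ + √(L² − h²) = 24.088702 + 294.870109 = 318.958811

318.9588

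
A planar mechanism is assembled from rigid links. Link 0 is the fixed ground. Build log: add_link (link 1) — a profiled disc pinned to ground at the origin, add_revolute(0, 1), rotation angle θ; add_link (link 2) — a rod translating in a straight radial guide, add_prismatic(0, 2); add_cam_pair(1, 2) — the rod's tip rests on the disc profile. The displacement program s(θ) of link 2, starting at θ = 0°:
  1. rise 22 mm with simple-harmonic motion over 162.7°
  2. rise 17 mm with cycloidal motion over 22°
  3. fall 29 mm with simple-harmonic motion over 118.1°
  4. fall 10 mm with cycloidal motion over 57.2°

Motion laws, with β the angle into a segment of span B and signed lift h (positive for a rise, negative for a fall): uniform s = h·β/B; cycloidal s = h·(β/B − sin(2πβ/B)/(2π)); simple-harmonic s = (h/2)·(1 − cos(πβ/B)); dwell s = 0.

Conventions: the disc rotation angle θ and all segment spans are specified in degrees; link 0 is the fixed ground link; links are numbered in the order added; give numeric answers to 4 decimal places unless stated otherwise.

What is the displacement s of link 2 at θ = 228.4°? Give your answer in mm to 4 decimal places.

seg 1 [0°–162.7°] simple-harmonic, h=22: full span → s += 22 → s = 22.0000
seg 2 [162.7°–184.7°] cycloidal, h=17: full span → s += 17 → s = 39.0000
seg 3 [184.7°–302.8°] simple-harmonic, h=-29: θ=228.4° here. β=43.7, B=118.1. -29/2·(1 − cos(π·0.3700)) = -8.7424 → s = 30.2576

30.2576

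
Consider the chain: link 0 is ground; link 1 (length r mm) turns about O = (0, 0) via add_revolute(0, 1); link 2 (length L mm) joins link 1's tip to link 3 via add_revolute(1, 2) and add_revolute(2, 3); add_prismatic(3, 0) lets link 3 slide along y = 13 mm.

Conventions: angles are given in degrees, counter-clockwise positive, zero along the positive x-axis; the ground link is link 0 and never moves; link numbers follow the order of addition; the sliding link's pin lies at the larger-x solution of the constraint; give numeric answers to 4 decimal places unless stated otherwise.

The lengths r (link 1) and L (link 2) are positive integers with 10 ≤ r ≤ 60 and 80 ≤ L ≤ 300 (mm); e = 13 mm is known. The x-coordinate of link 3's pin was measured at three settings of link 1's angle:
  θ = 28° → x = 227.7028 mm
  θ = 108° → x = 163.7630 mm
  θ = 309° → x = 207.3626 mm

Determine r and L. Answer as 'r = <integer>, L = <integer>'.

constraint per measurement: (x − r cos θ)² + (r sin θ − e)² = L²
subtracting the θ₁ and θ₂ equations cancels the r² and L² terms:
r = (x₁² − x₂²) / (2[(x₁cos θ₁ + e sin θ₁) − (x₂cos θ₂ + e sin θ₂)]) = 51.0000 → r = 51
L² = (x₁ − r cos θ₁)² + (r sin θ₁ − e)² = 33488.9826 → L = 183.0000 → L = 183
check at θ₃=309°: x = 207.3626 (printed 207.3626) ✓

r = 51, L = 183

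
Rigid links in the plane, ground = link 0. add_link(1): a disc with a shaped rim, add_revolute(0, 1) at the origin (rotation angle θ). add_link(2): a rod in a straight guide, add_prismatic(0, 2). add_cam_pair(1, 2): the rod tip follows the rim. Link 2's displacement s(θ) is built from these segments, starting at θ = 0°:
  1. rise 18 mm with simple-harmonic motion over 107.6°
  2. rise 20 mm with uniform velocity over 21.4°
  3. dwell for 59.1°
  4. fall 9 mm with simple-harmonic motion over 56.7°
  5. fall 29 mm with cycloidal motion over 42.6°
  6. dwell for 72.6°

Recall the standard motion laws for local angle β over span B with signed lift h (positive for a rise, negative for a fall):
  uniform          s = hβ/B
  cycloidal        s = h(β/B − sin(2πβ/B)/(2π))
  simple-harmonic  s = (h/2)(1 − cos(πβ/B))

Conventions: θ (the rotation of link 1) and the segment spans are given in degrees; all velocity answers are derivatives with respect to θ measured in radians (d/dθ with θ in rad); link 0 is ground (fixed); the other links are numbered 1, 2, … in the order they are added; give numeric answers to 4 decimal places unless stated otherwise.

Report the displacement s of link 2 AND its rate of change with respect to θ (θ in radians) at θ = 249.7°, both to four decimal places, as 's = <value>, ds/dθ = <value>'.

segment 1 (0° to 107.6°, simple-harmonic, h = 18) is passed completely: s = 0.0000 + (18) = 18.0000
segment 2 (107.6° to 129°, uniform, h = 20) is passed completely: s = 18.0000 + (20) = 38.0000
segment 3 (129° to 188.1°, dwell): s unchanged at 38.0000
segment 4 (188.1° to 244.8°, simple-harmonic, h = -9) is passed completely: s = 38.0000 + (-9) = 29.0000
θ = 249.7° falls in segment 5 (244.8° to 287.4°, cycloidal, h = -29): β = 249.7 − 244.8 = 4.9°, B = 42.6°; Δs = -29·(0.1150 − sin(2π·0.1150)/(2π)) = -0.2829; s = 29.0000 − 0.2829 = 28.7171
velocity in seg [244.8°–287.4°] (cycloidal), θ in radians: β = 4.9° = 0.0855 rad, B = 42.6° = 0.7435 rad; ds/dθ = (h/B)(1 − cos(2πβ/B)) = ((-29)/0.7435)(1 − cos(2π·0.1150)) = -9.750515 mm/rad

s = 28.7171, ds/dθ = -9.7505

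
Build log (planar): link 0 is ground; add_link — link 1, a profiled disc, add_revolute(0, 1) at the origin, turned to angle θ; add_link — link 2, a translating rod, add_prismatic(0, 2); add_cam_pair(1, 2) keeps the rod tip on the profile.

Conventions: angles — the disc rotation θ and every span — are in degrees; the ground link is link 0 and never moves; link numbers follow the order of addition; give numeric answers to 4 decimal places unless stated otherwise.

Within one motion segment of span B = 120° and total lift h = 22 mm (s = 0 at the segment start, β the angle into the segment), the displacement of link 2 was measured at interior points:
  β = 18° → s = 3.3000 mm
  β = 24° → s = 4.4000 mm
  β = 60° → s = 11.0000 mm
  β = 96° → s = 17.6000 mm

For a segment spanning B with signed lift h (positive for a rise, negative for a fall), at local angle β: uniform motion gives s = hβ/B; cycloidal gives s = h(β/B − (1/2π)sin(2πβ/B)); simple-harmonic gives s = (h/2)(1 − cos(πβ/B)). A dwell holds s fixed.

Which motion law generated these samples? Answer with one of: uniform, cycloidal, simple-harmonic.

candidates at β/B = r: uniform s = h·r (linear in β); cycloidal s = h·(r − sin(2πr)/(2π)); simple-harmonic s = (h/2)(1 − cos(πr))
β=18°: printed 3.3000 | uniform 3.3000, cycloidal 0.4673, simple-harmonic 1.1989
β=24°: printed 4.4000 | uniform 4.4000, cycloidal 1.0700, simple-harmonic 2.1008
β=60°: printed 11.0000 | uniform 11.0000, cycloidal 11.0000, simple-harmonic 11.0000
β=96°: printed 17.6000 | uniform 17.6000, cycloidal 20.9300, simple-harmonic 19.8992
only one law matches every sample → uniform

uniform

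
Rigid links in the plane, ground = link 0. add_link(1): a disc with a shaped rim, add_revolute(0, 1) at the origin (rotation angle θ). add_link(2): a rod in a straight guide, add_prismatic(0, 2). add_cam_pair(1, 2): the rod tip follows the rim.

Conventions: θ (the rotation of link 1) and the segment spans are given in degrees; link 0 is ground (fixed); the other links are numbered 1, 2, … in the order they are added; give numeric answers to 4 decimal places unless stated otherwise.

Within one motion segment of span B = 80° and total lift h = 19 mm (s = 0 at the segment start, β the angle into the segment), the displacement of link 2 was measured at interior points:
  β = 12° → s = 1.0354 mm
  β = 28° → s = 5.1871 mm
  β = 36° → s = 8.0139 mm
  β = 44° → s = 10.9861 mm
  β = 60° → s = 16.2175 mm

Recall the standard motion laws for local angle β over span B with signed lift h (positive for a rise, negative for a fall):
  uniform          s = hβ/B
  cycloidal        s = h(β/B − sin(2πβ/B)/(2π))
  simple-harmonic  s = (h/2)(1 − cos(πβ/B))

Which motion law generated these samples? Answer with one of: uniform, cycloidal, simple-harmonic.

candidates at β/B = r: uniform s = h·r (linear in β); cycloidal s = h·(r − sin(2πr)/(2π)); simple-harmonic s = (h/2)(1 − cos(πr))
β=12°: printed 1.0354 | uniform 2.8500, cycloidal 0.4036, simple-harmonic 1.0354
β=28°: printed 5.1871 | uniform 6.6500, cycloidal 4.2036, simple-harmonic 5.1871
β=36°: printed 8.0139 | uniform 8.5500, cycloidal 7.6155, simple-harmonic 8.0139
β=44°: printed 10.9861 | uniform 10.4500, cycloidal 11.3845, simple-harmonic 10.9861
β=60°: printed 16.2175 | uniform 14.2500, cycloidal 17.2739, simple-harmonic 16.2175
only one law matches every sample → simple-harmonic

simple-harmonic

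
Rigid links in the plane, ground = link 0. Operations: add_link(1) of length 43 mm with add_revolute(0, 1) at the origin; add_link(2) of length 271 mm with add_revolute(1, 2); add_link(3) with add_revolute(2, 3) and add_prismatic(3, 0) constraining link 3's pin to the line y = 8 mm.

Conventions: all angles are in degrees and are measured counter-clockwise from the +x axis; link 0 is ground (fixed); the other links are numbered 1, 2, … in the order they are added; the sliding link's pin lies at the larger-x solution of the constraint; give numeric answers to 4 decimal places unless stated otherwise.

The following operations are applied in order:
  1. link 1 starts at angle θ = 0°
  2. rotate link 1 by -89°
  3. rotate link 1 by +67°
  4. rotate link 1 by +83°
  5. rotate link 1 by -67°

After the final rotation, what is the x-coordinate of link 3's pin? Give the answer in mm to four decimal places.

geometry: r = 43 mm, L = 271 mm, e = 8 mm; θ starts at 0°
rotate link 1 by -89°: θ ← 0° -89° = -89°
rotate link 1 by +67°: θ ← -89° +67° = -22°
rotate link 1 by +83°: θ ← -22° +83° = 61°
rotate link 1 by -67°: θ ← 61° -67° = -6°
crank pin P = (r cos θ, r sin θ) = (42.764442, -4.494724)
h = r sin θ − e = -4.494724 − 8 = -12.494724
x = r cos θ + √(L² − h²) = 42.764442 + 270.711806 = 313.476247

313.4762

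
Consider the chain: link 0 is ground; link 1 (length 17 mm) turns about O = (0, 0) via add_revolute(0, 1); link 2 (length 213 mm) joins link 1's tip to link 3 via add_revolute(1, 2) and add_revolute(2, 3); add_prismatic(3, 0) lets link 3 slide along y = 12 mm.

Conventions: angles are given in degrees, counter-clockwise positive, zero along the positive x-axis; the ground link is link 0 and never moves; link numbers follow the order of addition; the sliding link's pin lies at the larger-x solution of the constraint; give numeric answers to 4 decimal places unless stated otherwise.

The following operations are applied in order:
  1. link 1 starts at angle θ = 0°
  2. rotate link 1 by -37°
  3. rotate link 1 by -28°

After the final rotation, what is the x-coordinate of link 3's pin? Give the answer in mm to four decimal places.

geometry: r = 17 mm, L = 213 mm, e = 12 mm; θ starts at 0°
rotate link 1 by -37°: θ ← 0° -37° = -37°
rotate link 1 by -28°: θ ← -37° -28° = -65°
crank pin P = (r cos θ, r sin θ) = (7.184510, -15.407232)
h = r sin θ − e = -15.407232 − 12 = -27.407232
x = r cos θ + √(L² − h²) = 7.184510 + 211.229363 = 218.413873

218.4139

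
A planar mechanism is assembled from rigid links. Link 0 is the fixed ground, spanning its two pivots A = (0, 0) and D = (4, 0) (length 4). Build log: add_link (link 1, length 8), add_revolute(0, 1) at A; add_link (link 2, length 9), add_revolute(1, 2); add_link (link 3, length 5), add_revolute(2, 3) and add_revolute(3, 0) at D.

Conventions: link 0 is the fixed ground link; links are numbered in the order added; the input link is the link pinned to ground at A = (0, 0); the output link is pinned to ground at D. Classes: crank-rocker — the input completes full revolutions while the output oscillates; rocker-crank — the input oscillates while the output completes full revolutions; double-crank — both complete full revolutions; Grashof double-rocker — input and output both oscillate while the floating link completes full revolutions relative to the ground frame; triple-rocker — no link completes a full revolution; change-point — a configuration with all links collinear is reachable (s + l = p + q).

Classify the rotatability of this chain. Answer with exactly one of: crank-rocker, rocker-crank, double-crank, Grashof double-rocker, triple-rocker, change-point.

lengths: ground=4, input=8, coupler=9, output=5
sorted: s=4 (shortest), l=9 (longest), p+q=13
s + l = 13 vs p + q = 13
s + l = p + q → change-point (collinear configuration reachable)

change-point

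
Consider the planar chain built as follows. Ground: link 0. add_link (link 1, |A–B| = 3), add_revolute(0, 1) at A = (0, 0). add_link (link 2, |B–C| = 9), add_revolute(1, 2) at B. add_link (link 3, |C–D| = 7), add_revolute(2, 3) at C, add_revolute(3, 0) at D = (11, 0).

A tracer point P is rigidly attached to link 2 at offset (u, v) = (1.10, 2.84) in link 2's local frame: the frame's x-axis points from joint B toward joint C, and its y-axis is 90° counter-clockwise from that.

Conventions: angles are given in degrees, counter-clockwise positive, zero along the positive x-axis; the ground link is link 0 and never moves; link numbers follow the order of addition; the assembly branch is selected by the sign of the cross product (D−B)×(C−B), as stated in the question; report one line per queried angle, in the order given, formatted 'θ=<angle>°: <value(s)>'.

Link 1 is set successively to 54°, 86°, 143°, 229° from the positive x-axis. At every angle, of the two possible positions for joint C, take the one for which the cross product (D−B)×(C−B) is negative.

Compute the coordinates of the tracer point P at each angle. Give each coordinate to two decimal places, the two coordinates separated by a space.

A=(0,0), D=(11.00,0)
θ=54°: B = A + 3.00·(cos54°, sin54°) = (1.7634, 2.4271)
θ=54°: |BD| = 9.5502
θ=54°: circle(B,9.00) ∩ circle(D,7.00): a=6.4505, h=6.2763
θ=54°:   candidates: C₊=(9.5971,6.8580) cross=59.940; C₋=(6.4070,-5.2825) cross=-59.940
θ=54°:   branch - wants cross < 0 → take C=(6.4070,-5.2825) (cross=-59.940)
θ=54°: ex = (C−B)/|BC| = (0.5160,-0.8566); ey = (0.8566,0.5160)
θ=54°: P = B + 1.10·ex + 2.84·ey = (4.7637,2.9501)
θ=86°: B = A + 3.00·(cos86°, sin86°) = (0.2093, 2.9927)
θ=86°: |BD| = 11.1980
θ=86°: circle(B,9.00) ∩ circle(D,7.00): a=7.0278, h=5.6222
θ=86°:   candidates: C₊=(8.4840,6.5322) cross=62.958; C₋=(5.4789,-4.3032) cross=-62.958
θ=86°:   branch - wants cross < 0 → take C=(5.4789,-4.3032) (cross=-62.958)
θ=86°: ex = (C−B)/|BC| = (0.5855,-0.8107); ey = (0.8107,0.5855)
θ=86°: P = B + 1.10·ex + 2.84·ey = (3.1556,3.7638)
θ=143°: B = A + 3.00·(cos143°, sin143°) = (-2.3959, 1.8054)
θ=143°: |BD| = 13.5170
θ=143°: circle(B,9.00) ∩ circle(D,7.00): a=7.9422, h=4.2334
θ=143°:   candidates: C₊=(6.0406,4.9401) cross=57.223; C₋=(4.9097,-3.4508) cross=-57.223
θ=143°:   branch - wants cross < 0 → take C=(4.9097,-3.4508) (cross=-57.223)
θ=143°: ex = (C−B)/|BC| = (0.8117,-0.5840); ey = (0.5840,0.8117)
θ=143°: P = B + 1.10·ex + 2.84·ey = (0.1556,3.4683)
θ=229°: B = A + 3.00·(cos229°, sin229°) = (-1.9682, -2.2641)
θ=229°: |BD| = 13.1643
θ=229°: circle(B,9.00) ∩ circle(D,7.00): a=7.7976, h=4.4942
θ=229°:   candidates: C₊=(4.9402,3.5042) cross=59.163; C₋=(6.4862,-5.3503) cross=-59.163
θ=229°:   branch - wants cross < 0 → take C=(6.4862,-5.3503) (cross=-59.163)
θ=229°: ex = (C−B)/|BC| = (0.9394,-0.3429); ey = (0.3429,0.9394)
θ=229°: P = B + 1.10·ex + 2.84·ey = (0.0390,0.0265)

θ=54°: 4.76 2.95
θ=86°: 3.16 3.76
θ=143°: 0.16 3.47
θ=229°: 0.04 0.03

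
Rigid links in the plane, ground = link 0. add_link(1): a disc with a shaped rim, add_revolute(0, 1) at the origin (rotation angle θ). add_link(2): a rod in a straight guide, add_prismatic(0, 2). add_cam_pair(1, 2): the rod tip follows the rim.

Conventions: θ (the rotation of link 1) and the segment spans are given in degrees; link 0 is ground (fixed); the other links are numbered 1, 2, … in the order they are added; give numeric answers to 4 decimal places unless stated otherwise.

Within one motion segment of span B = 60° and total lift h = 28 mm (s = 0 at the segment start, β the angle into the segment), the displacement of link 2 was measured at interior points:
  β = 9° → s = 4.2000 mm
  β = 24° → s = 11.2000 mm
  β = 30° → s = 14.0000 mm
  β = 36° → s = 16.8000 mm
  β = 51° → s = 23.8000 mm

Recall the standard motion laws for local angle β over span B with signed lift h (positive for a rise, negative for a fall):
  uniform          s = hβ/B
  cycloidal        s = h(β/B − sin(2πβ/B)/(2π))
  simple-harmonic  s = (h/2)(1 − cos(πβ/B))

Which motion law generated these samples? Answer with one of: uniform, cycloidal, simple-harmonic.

candidates at β/B = r: uniform s = h·r (linear in β); cycloidal s = h·(r − sin(2πr)/(2π)); simple-harmonic s = (h/2)(1 − cos(πr))
β=9°: printed 4.2000 | uniform 4.2000, cycloidal 0.5947, simple-harmonic 1.5259
β=24°: printed 11.2000 | uniform 11.2000, cycloidal 8.5806, simple-harmonic 9.6738
β=30°: printed 14.0000 | uniform 14.0000, cycloidal 14.0000, simple-harmonic 14.0000
β=36°: printed 16.8000 | uniform 16.8000, cycloidal 19.4194, simple-harmonic 18.3262
β=51°: printed 23.8000 | uniform 23.8000, cycloidal 27.4053, simple-harmonic 26.4741
only one law matches every sample → uniform

uniform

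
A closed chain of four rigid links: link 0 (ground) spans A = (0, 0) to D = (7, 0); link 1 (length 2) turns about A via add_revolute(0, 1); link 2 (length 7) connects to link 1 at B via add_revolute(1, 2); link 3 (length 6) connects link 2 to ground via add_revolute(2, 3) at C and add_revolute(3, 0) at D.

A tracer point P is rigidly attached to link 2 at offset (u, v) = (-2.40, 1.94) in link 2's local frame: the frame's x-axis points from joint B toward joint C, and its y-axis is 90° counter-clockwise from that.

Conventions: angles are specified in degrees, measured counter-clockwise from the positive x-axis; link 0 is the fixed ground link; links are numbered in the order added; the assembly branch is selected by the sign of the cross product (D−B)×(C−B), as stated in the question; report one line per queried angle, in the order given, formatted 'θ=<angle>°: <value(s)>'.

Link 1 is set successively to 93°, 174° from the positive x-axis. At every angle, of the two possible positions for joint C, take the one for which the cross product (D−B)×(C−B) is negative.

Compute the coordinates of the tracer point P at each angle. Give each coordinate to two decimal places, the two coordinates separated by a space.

A=(0,0), D=(7.00,0)
θ=93°: B = A + 2.00·(cos93°, sin93°) = (-0.1047, 1.9973)
θ=93°: |BD| = 7.3801
θ=93°: circle(B,7.00) ∩ circle(D,6.00): a=4.5708, h=5.3017
θ=93°:   candidates: C₊=(5.7303,5.8641) cross=39.127; C₋=(2.8608,-4.3436) cross=-39.127
θ=93°:   branch - wants cross < 0 → take C=(2.8608,-4.3436) (cross=-39.127)
θ=93°: ex = (C−B)/|BC| = (0.4236,-0.9058); ey = (0.9058,0.4236)
θ=93°: P = B + -2.40·ex + 1.94·ey = (0.6359,4.9931)
θ=174°: B = A + 2.00·(cos174°, sin174°) = (-1.9890, 0.2091)
θ=174°: |BD| = 8.9915
θ=174°: circle(B,7.00) ∩ circle(D,6.00): a=5.2186, h=4.6654
θ=174°:   candidates: C₊=(3.3367,4.7518) cross=41.949; C₋=(3.1197,-4.5764) cross=-41.949
θ=174°:   branch - wants cross < 0 → take C=(3.1197,-4.5764) (cross=-41.949)
θ=174°: ex = (C−B)/|BC| = (0.7298,-0.6836); ey = (0.6836,0.7298)
θ=174°: P = B + -2.40·ex + 1.94·ey = (-2.4144,3.2656)

θ=93°: 0.64 4.99
θ=174°: -2.41 3.27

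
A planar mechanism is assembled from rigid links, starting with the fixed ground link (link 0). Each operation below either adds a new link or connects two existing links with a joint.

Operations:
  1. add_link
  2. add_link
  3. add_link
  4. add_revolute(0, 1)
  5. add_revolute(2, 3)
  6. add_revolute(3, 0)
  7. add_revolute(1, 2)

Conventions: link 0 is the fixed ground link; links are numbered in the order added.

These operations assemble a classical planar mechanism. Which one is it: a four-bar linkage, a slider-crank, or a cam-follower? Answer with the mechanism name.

links: 4 (incl. ground); joints: 4 revolute, 0 prismatic, 0 higher (cam) pair, forming one closed loop
4 links in a single 4R loop → four-bar linkage

four-bar linkage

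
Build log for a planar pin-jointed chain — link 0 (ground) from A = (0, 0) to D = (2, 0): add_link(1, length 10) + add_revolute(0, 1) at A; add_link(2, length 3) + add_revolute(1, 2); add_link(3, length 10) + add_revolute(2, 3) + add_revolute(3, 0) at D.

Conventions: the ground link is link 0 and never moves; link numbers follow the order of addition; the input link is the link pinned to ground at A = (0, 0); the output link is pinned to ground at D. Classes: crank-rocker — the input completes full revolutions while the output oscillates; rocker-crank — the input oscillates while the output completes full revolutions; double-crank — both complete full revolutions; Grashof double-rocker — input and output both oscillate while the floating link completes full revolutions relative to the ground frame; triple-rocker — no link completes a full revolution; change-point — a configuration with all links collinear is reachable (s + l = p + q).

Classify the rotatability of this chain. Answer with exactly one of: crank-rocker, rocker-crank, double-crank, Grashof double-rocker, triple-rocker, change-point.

lengths: ground=2, input=10, coupler=3, output=10
sorted: s=2 (shortest), l=10 (longest), p+q=13
s + l = 12 vs p + q = 13
s + l < p + q (Grashof) with shortest = ground link → double-crank

double-crank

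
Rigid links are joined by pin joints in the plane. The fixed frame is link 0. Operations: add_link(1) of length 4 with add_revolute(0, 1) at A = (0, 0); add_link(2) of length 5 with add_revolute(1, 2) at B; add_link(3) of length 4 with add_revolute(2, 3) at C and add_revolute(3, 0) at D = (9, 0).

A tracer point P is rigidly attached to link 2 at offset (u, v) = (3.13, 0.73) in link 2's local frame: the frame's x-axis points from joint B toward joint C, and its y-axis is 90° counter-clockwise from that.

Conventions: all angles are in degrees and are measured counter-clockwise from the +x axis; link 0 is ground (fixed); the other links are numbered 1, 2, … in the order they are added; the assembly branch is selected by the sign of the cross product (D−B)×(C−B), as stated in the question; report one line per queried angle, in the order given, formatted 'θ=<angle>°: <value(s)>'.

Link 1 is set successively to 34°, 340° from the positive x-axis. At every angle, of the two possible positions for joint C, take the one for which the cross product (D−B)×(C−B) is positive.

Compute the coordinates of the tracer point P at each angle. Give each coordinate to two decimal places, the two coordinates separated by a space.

A=(0,0), D=(9.00,0)
θ=34°: B = A + 4.00·(cos34°, sin34°) = (3.3162, 2.2368)
θ=34°: |BD| = 6.1081
θ=34°: circle(B,5.00) ∩ circle(D,4.00): a=3.7908, h=3.2604
θ=34°:   candidates: C₊=(8.0376,3.8825) cross=19.915; C₋=(5.6497,-2.1853) cross=-19.915
θ=34°:   branch + wants cross > 0 → take C=(8.0376,3.8825) (cross=19.915)
θ=34°: ex = (C−B)/|BC| = (0.9443,0.3291); ey = (-0.3291,0.9443)
θ=34°: P = B + 3.13·ex + 0.73·ey = (6.0315,3.9563)
θ=340°: B = A + 4.00·(cos340°, sin340°) = (3.7588, -1.3681)
θ=340°: |BD| = 5.4168
θ=340°: circle(B,5.00) ∩ circle(D,4.00): a=3.5392, h=3.5319
θ=340°:   candidates: C₊=(6.2912,2.9432) cross=19.132; C₋=(8.0752,-3.8916) cross=-19.132
θ=340°:   branch + wants cross > 0 → take C=(6.2912,2.9432) (cross=19.132)
θ=340°: ex = (C−B)/|BC| = (0.5065,0.8623); ey = (-0.8623,0.5065)
θ=340°: P = B + 3.13·ex + 0.73·ey = (4.7146,1.7005)

θ=34°: 6.03 3.96
θ=340°: 4.71 1.70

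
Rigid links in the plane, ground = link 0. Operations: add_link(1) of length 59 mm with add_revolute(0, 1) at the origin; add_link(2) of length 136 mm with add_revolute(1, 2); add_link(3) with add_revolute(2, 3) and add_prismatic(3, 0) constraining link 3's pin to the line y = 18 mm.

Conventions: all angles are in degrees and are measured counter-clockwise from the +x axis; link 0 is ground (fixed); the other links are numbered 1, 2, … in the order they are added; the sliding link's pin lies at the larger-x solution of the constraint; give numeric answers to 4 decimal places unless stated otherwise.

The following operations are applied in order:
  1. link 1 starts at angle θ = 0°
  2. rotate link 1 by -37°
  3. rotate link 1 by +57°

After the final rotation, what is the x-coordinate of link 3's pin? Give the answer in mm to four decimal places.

geometry: r = 59 mm, L = 136 mm, e = 18 mm; θ starts at 0°
rotate link 1 by -37°: θ ← 0° -37° = -37°
rotate link 1 by +57°: θ ← -37° +57° = 20°
crank pin P = (r cos θ, r sin θ) = (55.441865, 20.179188)
h = r sin θ − e = 20.179188 − 18 = 2.179188
x = r cos θ + √(L² − h²) = 55.441865 + 135.982540 = 191.424404

191.4244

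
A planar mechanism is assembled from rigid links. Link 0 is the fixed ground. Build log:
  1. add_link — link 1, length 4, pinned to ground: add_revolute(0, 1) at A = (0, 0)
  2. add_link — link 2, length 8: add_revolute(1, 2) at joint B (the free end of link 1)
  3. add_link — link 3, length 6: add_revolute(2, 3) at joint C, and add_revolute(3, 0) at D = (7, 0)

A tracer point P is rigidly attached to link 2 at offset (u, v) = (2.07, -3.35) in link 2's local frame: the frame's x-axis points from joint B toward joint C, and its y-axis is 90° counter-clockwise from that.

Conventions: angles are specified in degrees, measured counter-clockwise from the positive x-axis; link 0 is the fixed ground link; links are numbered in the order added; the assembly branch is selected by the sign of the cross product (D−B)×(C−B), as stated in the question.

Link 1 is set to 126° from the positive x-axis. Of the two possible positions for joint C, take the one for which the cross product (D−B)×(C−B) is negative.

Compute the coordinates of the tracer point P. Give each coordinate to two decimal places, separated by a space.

A=(0,0), D=(7.00,0)
B = A + 4.00·(cos126°, sin126°) = (-2.3511, 3.2361)
|BD| = 9.8953
circle(B,8.00) ∩ circle(D,6.00): a=6.3624, h=4.8497
  candidates: C₊=(5.2475,5.7383) cross=47.989; C₋=(2.0755,-3.4277) cross=-47.989
  branch - wants cross < 0 → take C=(2.0755,-3.4277) (cross=-47.989)
ex = (C−B)/|BC| = (0.5533,-0.8330); ey = (0.8330,0.5533)
P = B + 2.07·ex + -3.35·ey = (-3.9962,-0.3418)

-4.00 -0.34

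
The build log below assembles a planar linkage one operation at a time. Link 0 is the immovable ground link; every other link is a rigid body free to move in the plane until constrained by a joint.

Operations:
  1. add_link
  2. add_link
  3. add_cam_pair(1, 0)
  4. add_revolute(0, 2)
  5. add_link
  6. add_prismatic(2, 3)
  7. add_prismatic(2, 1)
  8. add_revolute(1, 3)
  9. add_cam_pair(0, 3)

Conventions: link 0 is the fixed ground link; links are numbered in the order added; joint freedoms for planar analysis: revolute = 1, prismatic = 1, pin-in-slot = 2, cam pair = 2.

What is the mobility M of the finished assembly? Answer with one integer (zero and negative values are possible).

link 0 = ground. State L|J1|J2 = 1|0|0
+link1  2|0|0
+link2  3|0|0
C(1,0) f=2→J2  3|0|1
R(0,2) f=1→J1  3|1|1
+link3  4|1|1
P(2,3) f=1→J1  4|2|1
P(2,1) f=1→J1  4|3|1
R(1,3) f=1→J1  4|4|1
C(0,3) f=2→J2  4|4|2
M = 3(4−1)−2·4−2 = 9−8−2 = -1

M = -1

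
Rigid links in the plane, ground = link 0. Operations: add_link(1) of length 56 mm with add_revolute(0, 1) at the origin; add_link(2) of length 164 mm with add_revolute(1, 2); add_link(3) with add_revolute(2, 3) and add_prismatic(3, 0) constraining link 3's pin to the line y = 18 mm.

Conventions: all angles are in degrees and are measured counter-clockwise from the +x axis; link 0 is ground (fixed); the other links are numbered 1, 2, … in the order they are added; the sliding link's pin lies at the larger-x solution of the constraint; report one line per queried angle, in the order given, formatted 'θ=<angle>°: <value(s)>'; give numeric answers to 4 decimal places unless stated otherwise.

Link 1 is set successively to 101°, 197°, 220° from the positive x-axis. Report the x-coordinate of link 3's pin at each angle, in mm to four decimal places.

geometry: r = 56 mm, L = 164 mm, e = 18 mm
θ=101°: crank pin P = (r cos θ, r sin θ) = (-10.685304, 54.971122)
θ=101°: h = r sin θ − e = 54.971122 − 18 = 36.971122
θ=101°: x = r cos θ + √(L² − h²) = -10.685304 + 159.778397 = 149.093093
θ=197°: crank pin P = (r cos θ, r sin θ) = (-53.553066, -16.372815)
θ=197°: h = r sin θ − e = -16.372815 − 18 = -34.372815
θ=197°: x = r cos θ + √(L² − h²) = -53.553066 + 160.357443 = 106.804377
θ=220°: crank pin P = (r cos θ, r sin θ) = (-42.898489, -35.996106)
θ=220°: h = r sin θ − e = -35.996106 − 18 = -53.996106
θ=220°: x = r cos θ + √(L² − h²) = -42.898489 + 154.856128 = 111.957640

θ=101°: 149.0931
θ=197°: 106.8044
θ=220°: 111.9576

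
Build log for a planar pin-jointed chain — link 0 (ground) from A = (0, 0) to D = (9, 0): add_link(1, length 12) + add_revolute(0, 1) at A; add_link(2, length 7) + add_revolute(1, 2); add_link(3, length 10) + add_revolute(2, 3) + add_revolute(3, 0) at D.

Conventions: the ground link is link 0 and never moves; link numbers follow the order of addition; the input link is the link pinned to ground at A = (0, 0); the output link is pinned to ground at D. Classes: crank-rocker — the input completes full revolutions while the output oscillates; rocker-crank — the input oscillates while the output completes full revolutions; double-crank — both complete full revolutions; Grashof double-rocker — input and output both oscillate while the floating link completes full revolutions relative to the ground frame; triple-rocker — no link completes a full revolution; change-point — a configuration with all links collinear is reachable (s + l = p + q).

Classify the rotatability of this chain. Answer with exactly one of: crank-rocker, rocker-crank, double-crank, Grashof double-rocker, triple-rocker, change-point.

lengths: ground=9, input=12, coupler=7, output=10
sorted: s=7 (shortest), l=12 (longest), p+q=19
s + l = 19 vs p + q = 19
s + l = p + q → change-point (collinear configuration reachable)

change-point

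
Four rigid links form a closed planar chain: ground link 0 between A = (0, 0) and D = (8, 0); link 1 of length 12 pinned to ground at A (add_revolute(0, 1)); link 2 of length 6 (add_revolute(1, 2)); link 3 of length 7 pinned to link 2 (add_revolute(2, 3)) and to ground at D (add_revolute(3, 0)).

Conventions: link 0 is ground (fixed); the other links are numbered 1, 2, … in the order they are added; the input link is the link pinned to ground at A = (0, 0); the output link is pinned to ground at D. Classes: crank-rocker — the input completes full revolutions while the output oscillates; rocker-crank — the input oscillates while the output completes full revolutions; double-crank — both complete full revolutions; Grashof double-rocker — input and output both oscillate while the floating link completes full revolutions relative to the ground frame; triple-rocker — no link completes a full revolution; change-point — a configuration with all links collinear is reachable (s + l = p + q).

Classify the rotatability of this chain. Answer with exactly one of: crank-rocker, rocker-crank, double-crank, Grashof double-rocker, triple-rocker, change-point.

lengths: ground=8, input=12, coupler=6, output=7
sorted: s=6 (shortest), l=12 (longest), p+q=15
s + l = 18 vs p + q = 15
s + l > p + q → non-Grashof → no link fully rotates → triple-rocker

triple-rocker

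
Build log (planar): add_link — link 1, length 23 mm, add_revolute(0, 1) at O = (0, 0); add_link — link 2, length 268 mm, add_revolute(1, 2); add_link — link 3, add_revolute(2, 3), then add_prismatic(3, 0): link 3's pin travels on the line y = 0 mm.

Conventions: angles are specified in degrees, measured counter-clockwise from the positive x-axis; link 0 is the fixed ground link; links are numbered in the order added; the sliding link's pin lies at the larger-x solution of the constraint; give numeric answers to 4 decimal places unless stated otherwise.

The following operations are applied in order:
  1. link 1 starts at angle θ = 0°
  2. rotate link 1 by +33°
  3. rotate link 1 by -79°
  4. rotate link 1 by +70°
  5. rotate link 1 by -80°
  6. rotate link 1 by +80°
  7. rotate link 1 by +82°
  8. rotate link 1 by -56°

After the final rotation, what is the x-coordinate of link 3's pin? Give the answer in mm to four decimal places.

geometry: r = 23 mm, L = 268 mm, e = 0 mm; θ starts at 0°
rotate link 1 by +33°: θ ← 0° +33° = 33°
rotate link 1 by -79°: θ ← 33° -79° = -46°
rotate link 1 by +70°: θ ← -46° +70° = 24°
rotate link 1 by -80°: θ ← 24° -80° = -56°
rotate link 1 by +80°: θ ← -56° +80° = 24°
rotate link 1 by +82°: θ ← 24° +82° = 106°
rotate link 1 by -56°: θ ← 106° -56° = 50°
crank pin P = (r cos θ, r sin θ) = (14.784115, 17.619022)
h = r sin θ − e = 17.619022 − 0 = 17.619022
x = r cos θ + √(L² − h²) = 14.784115 + 267.420213 = 282.204328

282.2043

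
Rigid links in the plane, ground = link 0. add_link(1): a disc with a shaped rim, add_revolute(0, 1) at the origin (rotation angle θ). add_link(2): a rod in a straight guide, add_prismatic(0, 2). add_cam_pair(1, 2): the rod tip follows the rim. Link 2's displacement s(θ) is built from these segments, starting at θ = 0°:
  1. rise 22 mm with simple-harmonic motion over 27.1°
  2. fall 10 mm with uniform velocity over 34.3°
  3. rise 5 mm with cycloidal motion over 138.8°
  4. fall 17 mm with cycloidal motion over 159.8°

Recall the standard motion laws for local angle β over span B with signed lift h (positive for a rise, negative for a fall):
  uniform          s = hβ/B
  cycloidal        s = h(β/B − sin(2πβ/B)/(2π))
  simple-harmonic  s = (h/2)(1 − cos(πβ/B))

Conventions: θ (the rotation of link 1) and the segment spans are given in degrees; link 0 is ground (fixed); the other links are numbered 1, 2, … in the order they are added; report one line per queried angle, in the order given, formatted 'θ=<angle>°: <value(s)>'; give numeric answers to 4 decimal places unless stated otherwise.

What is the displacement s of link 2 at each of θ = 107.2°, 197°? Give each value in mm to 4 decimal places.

segment 1 (0° to 27.1°, simple-harmonic, h = 22) is passed completely: s = 0.0000 + (22) = 22.0000
segment 2 (27.1° to 61.4°, uniform, h = -10) is passed completely: s = 22.0000 + (-10) = 12.0000
θ = 107.2° falls in segment 3 (61.4° to 200.2°, cycloidal, h = 5): β = 107.2 − 61.4 = 45.8°, B = 138.8°; Δs = 5·(0.3300 − sin(2π·0.3300)/(2π)) = 0.9524; s = 12.0000 + 0.9524 = 12.9524
θ = 197° falls in segment 3 (61.4° to 200.2°, cycloidal, h = 5): β = 197 − 61.4 = 135.6°, B = 138.8°; Δs = 5·(0.9769 − sin(2π·0.9769)/(2π)) = 4.9996; s = 12.0000 + 4.9996 = 16.9996

θ=107.2°: 12.9524
θ=197°: 16.9996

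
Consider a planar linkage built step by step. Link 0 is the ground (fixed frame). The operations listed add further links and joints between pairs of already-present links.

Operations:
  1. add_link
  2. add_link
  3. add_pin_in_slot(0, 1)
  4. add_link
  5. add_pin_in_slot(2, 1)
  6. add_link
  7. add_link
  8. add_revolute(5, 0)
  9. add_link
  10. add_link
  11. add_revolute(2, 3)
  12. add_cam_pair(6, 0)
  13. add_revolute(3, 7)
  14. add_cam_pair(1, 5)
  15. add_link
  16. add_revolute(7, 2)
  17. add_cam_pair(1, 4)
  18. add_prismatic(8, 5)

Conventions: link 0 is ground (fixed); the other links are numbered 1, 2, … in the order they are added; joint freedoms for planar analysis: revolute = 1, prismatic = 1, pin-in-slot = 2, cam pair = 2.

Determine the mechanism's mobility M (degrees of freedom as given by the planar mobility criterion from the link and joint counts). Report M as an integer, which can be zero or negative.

(L,J1,J2)=(1,0,0); link0 fixed
link1: (2,0,0)
link2: (3,0,0)
PS 0-1 [J2]: (3,0,1)
link3: (4,0,1)
PS 2-1 [J2]: (4,0,2)
link4: (5,0,2)
link5: (6,0,2)
R 5-0 [J1]: (6,1,2)
link6: (7,1,2)
link7: (8,1,2)
R 2-3 [J1]: (8,2,2)
C 6-0 [J2]: (8,2,3)
R 3-7 [J1]: (8,3,3)
C 1-5 [J2]: (8,3,4)
link8: (9,3,4)
R 7-2 [J1]: (9,4,4)
C 1-4 [J2]: (9,4,5)
P 8-5 [J1]: (9,5,5)
Grübler: 3·8 − 2·5 − 5 = 9

M = 9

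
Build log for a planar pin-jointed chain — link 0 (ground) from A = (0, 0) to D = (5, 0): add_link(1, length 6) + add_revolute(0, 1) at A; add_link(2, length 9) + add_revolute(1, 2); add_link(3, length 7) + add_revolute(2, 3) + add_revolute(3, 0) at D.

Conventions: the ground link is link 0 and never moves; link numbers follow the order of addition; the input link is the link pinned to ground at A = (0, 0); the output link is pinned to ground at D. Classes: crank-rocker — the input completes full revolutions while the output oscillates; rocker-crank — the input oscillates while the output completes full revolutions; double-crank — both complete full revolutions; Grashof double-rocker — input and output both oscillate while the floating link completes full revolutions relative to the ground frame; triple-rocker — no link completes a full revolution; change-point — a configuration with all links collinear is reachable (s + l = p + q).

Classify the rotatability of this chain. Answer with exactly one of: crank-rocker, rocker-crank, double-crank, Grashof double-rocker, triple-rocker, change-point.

lengths: ground=5, input=6, coupler=9, output=7
sorted: s=5 (shortest), l=9 (longest), p+q=13
s + l = 14 vs p + q = 13
s + l > p + q → non-Grashof → no link fully rotates → triple-rocker

triple-rocker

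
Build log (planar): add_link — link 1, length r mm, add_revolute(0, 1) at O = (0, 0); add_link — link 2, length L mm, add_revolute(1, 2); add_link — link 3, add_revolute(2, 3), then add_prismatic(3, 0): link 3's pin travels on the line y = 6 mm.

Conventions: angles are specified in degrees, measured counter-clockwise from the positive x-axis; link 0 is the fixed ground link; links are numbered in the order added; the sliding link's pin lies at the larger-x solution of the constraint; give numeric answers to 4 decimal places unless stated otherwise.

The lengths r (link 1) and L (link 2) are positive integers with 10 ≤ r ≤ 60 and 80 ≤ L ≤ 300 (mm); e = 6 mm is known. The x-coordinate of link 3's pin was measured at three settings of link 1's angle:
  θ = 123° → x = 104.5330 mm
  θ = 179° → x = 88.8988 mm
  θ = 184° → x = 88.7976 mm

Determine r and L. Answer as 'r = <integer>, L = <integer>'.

constraint per measurement: (x − r cos θ)² + (r sin θ − e)² = L²
subtracting the θ₁ and θ₂ equations cancels the r² and L² terms:
r = (x₁² − x₂²) / (2[(x₁cos θ₁ + e sin θ₁) − (x₂cos θ₂ + e sin θ₂)]) = 41.0001 → r = 41
L² = (x₁ − r cos θ₁)² + (r sin θ₁ − e)² = 16900.0079 → L = 130.0000 → L = 130
check at θ₃=184°: x = 88.7976 (printed 88.7976) ✓

r = 41, L = 130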